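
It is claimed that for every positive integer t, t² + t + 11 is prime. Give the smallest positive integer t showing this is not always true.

t = 10

For t = 1, 2, 3, 4, 5, 6, 7, 8, 9 the conclusion holds.
t = 10: t² + t + 11 = 121 = 11 × 11, composite.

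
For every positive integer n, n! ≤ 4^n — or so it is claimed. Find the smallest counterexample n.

n = 9

Check each positive integer n in order until n! > 4^n.
n = 1: n! = 1 and 4^n = 4, so 1 ≤ 4.
n = 2: n! = 2 and 4^n = 16, so 2 ≤ 16.
n = 3: n! = 6 and 4^n = 64, so 6 ≤ 64.
n = 4: n! = 24 and 4^n = 256, so 24 ≤ 256.
n = 5: n! = 120 and 4^n = 1024, so 120 ≤ 1024.
n = 6: n! = 720 and 4^n = 4096, so 720 ≤ 4096.
n = 7: n! = 5040 and 4^n = 16384, so 5040 ≤ 16384.
n = 8: n! = 40320 and 4^n = 65536, so 40320 ≤ 65536.
n = 9: n! = 362880 and 4^n = 262144, so 362880 > 262144.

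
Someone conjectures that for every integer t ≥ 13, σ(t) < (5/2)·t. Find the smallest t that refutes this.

t = 24

Check each integer t ≥ 13 in order until the claim fails.
The first 11 eligible values, up to t = 23, all satisfy the conclusion.
t = 24: σ(24) = 60; 60 ≥ 60.
Thus t = 24 disproves the claim, and no smaller t works.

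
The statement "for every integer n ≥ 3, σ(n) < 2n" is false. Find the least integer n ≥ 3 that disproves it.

n = 3: σ(3) = 4; 4 < 6.
n = 4: σ(4) = 7; 7 < 8.
n = 5: σ(5) = 6; 6 < 10.
n = 6: σ(6) = 12; 12 ≥ 12.

n = 6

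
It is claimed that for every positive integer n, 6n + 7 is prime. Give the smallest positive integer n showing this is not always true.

We need the least positive integer n for which 6n + 7 is not prime.
n = 1: 6n + 7 = 13, prime.
n = 2: 6n + 7 = 19, prime.
n = 3: 6n + 7 = 25 = 5 × 5, composite.
So n = 3 is the smallest counterexample.

n = 3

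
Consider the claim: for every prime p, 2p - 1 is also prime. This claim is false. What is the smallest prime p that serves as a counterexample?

p = 5

Check each prime p in order until 2p - 1 is not prime.
p = 2: 2p - 1 = 3, prime.
p = 3: 2p - 1 = 5, prime.
p = 5: 2p - 1 = 9 = 3 × 3, not prime.
So p = 5 is the smallest counterexample.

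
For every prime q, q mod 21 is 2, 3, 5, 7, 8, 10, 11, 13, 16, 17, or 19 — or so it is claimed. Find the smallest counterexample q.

q = 41

A counterexample is any prime q such that the claim fails; we check each in order.
The first 12 eligible values, up to q = 37, all satisfy the conclusion.
q = 41: 41 mod 21 = 20 — not in {2, 3, 5, 7, 8, 10, 11, 13, 16, 17, 19}.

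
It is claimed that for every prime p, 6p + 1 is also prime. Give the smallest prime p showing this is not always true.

The first 7 eligible values, up to p = 17, all satisfy the conclusion.
p = 19: 6p + 1 = 115 = 5 × 23, not prime.

p = 19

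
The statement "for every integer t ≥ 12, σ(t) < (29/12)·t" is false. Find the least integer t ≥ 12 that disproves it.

t = 24

We need the least integer t ≥ 12 for which the claim fails.
For t = 12, 13, 14, 15, …, 21, 22, 23 the conclusion holds.
t = 24: σ(24) = 60; 60 ≥ 58.
So t = 24 is the smallest counterexample.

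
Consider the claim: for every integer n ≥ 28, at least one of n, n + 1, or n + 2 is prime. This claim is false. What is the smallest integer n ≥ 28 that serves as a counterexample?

n = 28: 29 is prime.
n = 29: 29 is prime.
n = 30: 31 is prime.
n = 31: 31 is prime.
n = 32: 32 = 2 × 16; 33 = 3 × 11; 34 = 2 × 17 — all composite.

n = 32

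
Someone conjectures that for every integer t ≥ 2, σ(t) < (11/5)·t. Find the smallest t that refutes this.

Check each integer t ≥ 2 in order until the claim fails.
For t = 2, 3, 4, 5, 6, 7, 8, 9, 10, 11 the conclusion holds.
t = 12: σ(12) = 28; 28 ≥ 132/5.

t = 12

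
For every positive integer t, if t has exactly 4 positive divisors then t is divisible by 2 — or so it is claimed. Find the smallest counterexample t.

We need the least positive integer t for which t has exactly 4 positive divisors but t is not divisible by 2.
The first 4 eligible values, up to t = 14, all satisfy the conclusion.
t = 15: τ(15) = 4; 15 mod 2 = 1.
Thus t = 15 disproves the claim, and no smaller t works.

t = 15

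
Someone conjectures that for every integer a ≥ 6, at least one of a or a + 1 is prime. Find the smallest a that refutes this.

Check each integer a ≥ 6 in order until a, a + 1 are both composite.
For a = 6, 7 the conclusion holds.
a = 8: 8 = 2 × 4; 9 = 3 × 3 — both composite.
Hence a = 8 is a counterexample.

a = 8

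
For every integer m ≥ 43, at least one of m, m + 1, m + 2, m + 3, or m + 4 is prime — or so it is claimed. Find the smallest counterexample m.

m = 48

For m = 43, 44, 45, 46, 47 the conclusion holds.
m = 48: 48 = 2 × 24; 49 = 7 × 7; 50 = 2 × 25; 51 = 3 × 17; 52 = 2 × 26 — all composite.
Thus m = 48 disproves the claim, and no smaller m works.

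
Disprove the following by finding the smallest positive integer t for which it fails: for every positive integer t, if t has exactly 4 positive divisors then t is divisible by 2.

Check each positive integer t in order until t has exactly 4 positive divisors but t is not divisible by 2.
For t = 6, 8, 10, 14 the conclusion holds.
t = 15: τ(15) = 4; 15 mod 2 = 1.

t = 15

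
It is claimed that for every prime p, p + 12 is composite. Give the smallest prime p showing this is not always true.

p = 5

We need the least prime p for which p + 12 is prime.
p = 2: p + 12 = 14 = 2 × 7, composite.
p = 3: p + 12 = 15 = 3 × 5, composite.
p = 5: p + 12 = 17, prime — not composite.
Thus p = 5 disproves the claim, and no smaller p works.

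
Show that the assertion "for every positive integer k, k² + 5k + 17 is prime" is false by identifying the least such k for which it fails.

k = 8

We need the least positive integer k for which k² + 5k + 17 is not prime.
The first 7 eligible values, up to k = 7, all satisfy the conclusion.
k = 8: k² + 5k + 17 = 121 = 11 × 11, composite.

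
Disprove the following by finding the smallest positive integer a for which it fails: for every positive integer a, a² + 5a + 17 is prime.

a = 1: a² + 5a + 17 = 23, prime.
a = 2: a² + 5a + 17 = 31, prime.
a = 3: a² + 5a + 17 = 41, prime.
a = 4: a² + 5a + 17 = 53, prime.
a = 5: a² + 5a + 17 = 67, prime.
a = 6: a² + 5a + 17 = 83, prime.
a = 7: a² + 5a + 17 = 101, prime.
a = 8: a² + 5a + 17 = 121 = 11 × 11, composite.
Hence a = 8 is a counterexample.

a = 8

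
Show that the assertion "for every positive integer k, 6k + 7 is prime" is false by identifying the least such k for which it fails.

k = 1: 6k + 7 = 13, prime.
k = 2: 6k + 7 = 19, prime.
k = 3: 6k + 7 = 25 = 5 × 5, composite.
So k = 3 is the smallest counterexample.

k = 3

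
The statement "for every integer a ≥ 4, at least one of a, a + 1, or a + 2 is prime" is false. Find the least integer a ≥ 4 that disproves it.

a = 8

For a = 4, 5, 6, 7 the conclusion holds.
a = 8: 8 = 2 × 4; 9 = 3 × 3; 10 = 2 × 5 — all composite.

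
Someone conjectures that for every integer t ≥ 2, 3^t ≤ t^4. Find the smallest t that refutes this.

A counterexample is any integer t ≥ 2 such that 3^t > t^4; we check each in order.
t = 2: 3^t = 9 and t^4 = 16, so 9 ≤ 16.
t = 3: 3^t = 27 and t^4 = 81, so 27 ≤ 81.
t = 4: 3^t = 81 and t^4 = 256, so 81 ≤ 256.
t = 5: 3^t = 243 and t^4 = 625, so 243 ≤ 625.
t = 6: 3^t = 729 and t^4 = 1296, so 729 ≤ 1296.
t = 7: 3^t = 2187 and t^4 = 2401, so 2187 ≤ 2401.
t = 8: 3^t = 6561 and t^4 = 4096, so 6561 > 4096.
Hence t = 8 is a counterexample.

t = 8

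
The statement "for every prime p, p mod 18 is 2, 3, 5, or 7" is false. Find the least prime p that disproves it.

p = 2: 2 mod 18 = 2.
p = 3: 3 mod 18 = 3.
p = 5: 5 mod 18 = 5.
p = 7: 7 mod 18 = 7.
p = 11: 11 mod 18 = 11 — not in {2, 3, 5, 7}.

p = 11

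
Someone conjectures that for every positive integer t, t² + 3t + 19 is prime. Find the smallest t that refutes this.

The first 14 eligible values, up to t = 14, all satisfy the conclusion.
t = 15: t² + 3t + 19 = 289 = 17 × 17, composite.
Thus t = 15 disproves the claim, and no smaller t works.

t = 15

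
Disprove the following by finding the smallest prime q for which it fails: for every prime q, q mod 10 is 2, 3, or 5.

q = 7

Check each prime q in order until the claim fails.
For q = 2, 3, 5 the conclusion holds.
q = 7: 7 mod 10 = 7 — not in {2, 3, 5}.
So q = 7 is the smallest counterexample.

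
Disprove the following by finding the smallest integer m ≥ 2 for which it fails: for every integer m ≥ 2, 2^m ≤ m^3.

m = 10

A counterexample is any integer m ≥ 2 such that 2^m > m^3; we check each in order.
The first 8 eligible values, up to m = 9, all satisfy the conclusion.
m = 10: 2^m = 1024 and m^3 = 1000, so 1024 > 1000.
Hence m = 10 is a counterexample.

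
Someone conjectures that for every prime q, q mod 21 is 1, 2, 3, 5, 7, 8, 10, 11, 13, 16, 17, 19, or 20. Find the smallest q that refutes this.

q = 67

We need the least prime q for which the claim fails.
For q = 2, 3, 5, 7, …, 53, 59, 61 the conclusion holds.
q = 67: 67 mod 21 = 4 — not in {1, 2, 3, 5, 7, 8, 10, 11, 13, 16, 17, 19, 20}.
So q = 67 is the smallest counterexample.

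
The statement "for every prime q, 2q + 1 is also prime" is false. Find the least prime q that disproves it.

q = 7

We need the least prime q for which 2q + 1 is not prime.
For q = 2, 3, 5 the conclusion holds.
q = 7: 2q + 1 = 15 = 3 × 5, not prime.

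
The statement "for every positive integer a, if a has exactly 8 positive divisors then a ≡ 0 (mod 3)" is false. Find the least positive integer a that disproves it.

a = 40

A counterexample is any positive integer a such that a has exactly 8 positive divisors but the claim fails; we check each in order.
a = 24: τ(24) = 8; 24 ≡ 0 (mod 3).
a = 30: τ(30) = 8; 30 ≡ 0 (mod 3).
a = 40: τ(40) = 8; 40 ≡ 1 (mod 3).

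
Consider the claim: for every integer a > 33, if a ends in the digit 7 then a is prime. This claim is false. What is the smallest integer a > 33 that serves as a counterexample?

We need the least integer a > 33 for which a ends in the digit 7 but a is not prime.
For a = 37, 47 the conclusion holds.
a = 57: 57 ends in 7; 57 = 3 × 19, composite.
Thus a = 57 disproves the claim, and no smaller a works.

a = 57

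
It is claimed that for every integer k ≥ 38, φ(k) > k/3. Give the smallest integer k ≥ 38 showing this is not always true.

k = 42

We need the least integer k ≥ 38 for which the claim fails.
The first 4 eligible values, up to k = 41, all satisfy the conclusion.
k = 42: φ(42) = 12 and 42/3 = 14, so φ(42) ≤ 42/3.
Thus k = 42 disproves the claim, and no smaller k works.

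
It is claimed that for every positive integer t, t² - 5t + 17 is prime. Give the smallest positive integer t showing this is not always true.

t = 13

For t = 1, 2, 3, 4, …, 10, 11, 12 the conclusion holds.
t = 13: t² - 5t + 17 = 121 = 11 × 11, composite.
So t = 13 is the smallest counterexample.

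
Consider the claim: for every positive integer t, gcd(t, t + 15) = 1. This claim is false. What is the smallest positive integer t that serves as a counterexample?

t = 3

t = 1: gcd(1, 16) = 1.
t = 2: gcd(2, 17) = 1.
t = 3: gcd(3, 18) = 3.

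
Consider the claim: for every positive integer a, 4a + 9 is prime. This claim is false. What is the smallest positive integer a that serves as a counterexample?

a = 3

A counterexample is any positive integer a such that 4a + 9 is not prime; we check each in order.
a = 1: 4a + 9 = 13, prime.
a = 2: 4a + 9 = 17, prime.
a = 3: 4a + 9 = 21 = 3 × 7, composite.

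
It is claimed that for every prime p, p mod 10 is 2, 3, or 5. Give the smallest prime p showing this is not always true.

A counterexample is any prime p such that the claim fails; we check each in order.
For p = 2, 3, 5 the conclusion holds.
p = 7: 7 mod 10 = 7 — not in {2, 3, 5}.
So p = 7 is the smallest counterexample.

p = 7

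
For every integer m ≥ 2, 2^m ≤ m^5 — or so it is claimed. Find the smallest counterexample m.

We need the least integer m ≥ 2 for which 2^m > m^5.
For m = 2, 3, 4, 5, …, 20, 21, 22 the conclusion holds.
m = 23: 2^m = 8388608 and m^5 = 6436343, so 8388608 > 6436343.
Hence m = 23 is a counterexample.

m = 23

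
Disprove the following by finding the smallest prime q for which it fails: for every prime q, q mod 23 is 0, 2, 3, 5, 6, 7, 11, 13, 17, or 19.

A counterexample is any prime q such that the claim fails; we check each in order.
The first 10 eligible values, up to q = 29, all satisfy the conclusion.
q = 31: 31 mod 23 = 8 — not in {0, 2, 3, 5, 6, 7, 11, 13, 17, 19}.

q = 31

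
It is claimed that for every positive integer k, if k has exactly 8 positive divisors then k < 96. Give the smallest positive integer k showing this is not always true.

Check each positive integer k in order until k has exactly 8 positive divisors but the claim fails.
The first 10 eligible values, up to k = 88, all satisfy the conclusion.
k = 102: τ(102) = 8; 102 ≥ 96.
Hence k = 102 is a counterexample.

k = 102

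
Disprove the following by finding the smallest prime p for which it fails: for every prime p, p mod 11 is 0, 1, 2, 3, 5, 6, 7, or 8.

p = 31

A counterexample is any prime p such that the claim fails; we check each in order.
For p = 2, 3, 5, 7, 11, 13, 17, 19, 23, 29 the conclusion holds.
p = 31: 31 mod 11 = 9 — not in {0, 1, 2, 3, 5, 6, 7, 8}.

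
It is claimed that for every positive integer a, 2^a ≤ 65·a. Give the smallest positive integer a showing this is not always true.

We need the least positive integer a for which 2^a > 65·a.
The first 9 eligible values, up to a = 9, all satisfy the conclusion.
a = 10: 2^a = 1024 and 65·a = 650, so 1024 > 650.

a = 10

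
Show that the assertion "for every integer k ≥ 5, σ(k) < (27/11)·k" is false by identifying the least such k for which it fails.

For k = 5, 6, 7, 8, …, 21, 22, 23 the conclusion holds.
k = 24: σ(24) = 60; 60 ≥ 648/11.

k = 24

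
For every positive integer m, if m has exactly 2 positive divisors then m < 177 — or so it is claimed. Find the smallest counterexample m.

For m = 2, 3, 5, 7, …, 163, 167, 173 the conclusion holds.
m = 179: τ(179) = 2; 179 ≥ 177.

m = 179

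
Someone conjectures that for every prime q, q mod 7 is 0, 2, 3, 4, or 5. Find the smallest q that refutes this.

q = 13

We need the least prime q for which the claim fails.
For q = 2, 3, 5, 7, 11 the conclusion holds.
q = 13: 13 mod 7 = 6 — not in {0, 2, 3, 4, 5}.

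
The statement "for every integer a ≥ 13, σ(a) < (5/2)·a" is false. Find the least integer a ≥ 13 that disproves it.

a = 24

Check each integer a ≥ 13 in order until the claim fails.
For a = 13, 14, 15, 16, …, 21, 22, 23 the conclusion holds.
a = 24: σ(24) = 60; 60 ≥ 60.
Hence a = 24 is a counterexample.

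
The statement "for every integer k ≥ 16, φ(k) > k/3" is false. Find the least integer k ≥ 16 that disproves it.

k = 18

We need the least integer k ≥ 16 for which the claim fails.
For k = 16, 17 the conclusion holds.
k = 18: φ(18) = 6 and 18/3 = 6, so φ(18) ≤ 18/3.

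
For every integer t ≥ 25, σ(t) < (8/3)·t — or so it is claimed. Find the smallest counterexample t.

t = 60

Check each integer t ≥ 25 in order until the claim fails.
For t = 25, 26, 27, 28, …, 57, 58, 59 the conclusion holds.
t = 60: σ(60) = 168; 168 ≥ 160.
Hence t = 60 is a counterexample.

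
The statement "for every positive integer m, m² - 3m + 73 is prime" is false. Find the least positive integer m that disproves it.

m = 4

We need the least positive integer m for which m² - 3m + 73 is not prime.
For m = 1, 2, 3 the conclusion holds.
m = 4: m² - 3m + 73 = 77 = 7 × 11, composite.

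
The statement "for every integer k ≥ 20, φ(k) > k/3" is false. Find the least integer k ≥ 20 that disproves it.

k = 24

A counterexample is any integer k ≥ 20 such that the claim fails; we check each in order.
For k = 20, 21, 22, 23 the conclusion holds.
k = 24: φ(24) = 8 and 24/3 = 8, so φ(24) ≤ 24/3.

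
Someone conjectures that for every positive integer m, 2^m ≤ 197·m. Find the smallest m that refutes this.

The first 11 eligible values, up to m = 11, all satisfy the conclusion.
m = 12: 2^m = 4096 and 197·m = 2364, so 4096 > 2364.

m = 12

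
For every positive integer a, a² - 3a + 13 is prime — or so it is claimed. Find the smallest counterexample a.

a = 12

We need the least positive integer a for which a² - 3a + 13 is not prime.
For a = 1, 2, 3, 4, …, 9, 10, 11 the conclusion holds.
a = 12: a² - 3a + 13 = 121 = 11 × 11, composite.
Thus a = 12 disproves the claim, and no smaller a works.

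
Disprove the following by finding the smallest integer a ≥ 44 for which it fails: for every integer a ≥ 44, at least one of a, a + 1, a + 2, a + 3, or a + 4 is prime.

a = 48

A counterexample is any integer a ≥ 44 such that a, a + 1, a + 2, a + 3, a + 4 are all composite; we check each in order.
The first 4 eligible values, up to a = 47, all satisfy the conclusion.
a = 48: 48 = 2 × 24; 49 = 7 × 7; 50 = 2 × 25; 51 = 3 × 17; 52 = 2 × 26 — all composite.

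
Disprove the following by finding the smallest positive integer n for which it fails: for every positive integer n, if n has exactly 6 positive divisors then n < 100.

n = 116

A counterexample is any positive integer n such that n has exactly 6 positive divisors but the claim fails; we check each in order.
For n = 12, 18, 20, 28, …, 92, 98, 99 the conclusion holds.
n = 116: τ(116) = 6; 116 ≥ 100.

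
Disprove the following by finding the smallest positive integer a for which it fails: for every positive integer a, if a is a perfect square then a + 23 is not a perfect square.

a = 121

Check each positive integer a in order until a is a perfect square but a + 23 is a perfect square.
For a = 1, 4, 9, 16, 25, 36, 49, 64, 81, 100 the conclusion holds.
a = 121: 121 = 11² and 121 + 23 = 144 = 12².
Hence a = 121 is a counterexample.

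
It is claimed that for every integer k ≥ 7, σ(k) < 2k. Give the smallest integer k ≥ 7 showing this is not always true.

A counterexample is any integer k ≥ 7 such that the claim fails; we check each in order.
The first 5 eligible values, up to k = 11, all satisfy the conclusion.
k = 12: σ(12) = 28; 28 ≥ 24.

k = 12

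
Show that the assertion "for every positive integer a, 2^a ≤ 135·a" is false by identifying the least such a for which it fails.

A counterexample is any positive integer a such that 2^a > 135·a; we check each in order.
For a = 1, 2, 3, 4, 5, 6, 7, 8, 9, 10 the conclusion holds.
a = 11: 2^a = 2048 and 135·a = 1485, so 2048 > 1485.
Thus a = 11 disproves the claim, and no smaller a works.

a = 11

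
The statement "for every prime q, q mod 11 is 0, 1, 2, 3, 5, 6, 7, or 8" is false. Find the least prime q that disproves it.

A counterexample is any prime q such that the claim fails; we check each in order.
For q = 2, 3, 5, 7, 11, 13, 17, 19, 23, 29 the conclusion holds.
q = 31: 31 mod 11 = 9 — not in {0, 1, 2, 3, 5, 6, 7, 8}.
Thus q = 31 disproves the claim, and no smaller q works.

q = 31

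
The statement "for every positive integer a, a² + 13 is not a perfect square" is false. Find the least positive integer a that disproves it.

For a = 1, 2, 3, 4, 5 the conclusion holds.
a = 6: 6² + 13 = 49 = 7², a perfect square.
So a = 6 is the smallest counterexample.

a = 6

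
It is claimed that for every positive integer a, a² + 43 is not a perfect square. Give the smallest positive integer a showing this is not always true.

We need the least positive integer a for which a² + 43 is a perfect square.
The first 20 eligible values, up to a = 20, all satisfy the conclusion.
a = 21: 21² + 43 = 484 = 22², a perfect square.
So a = 21 is the smallest counterexample.

a = 21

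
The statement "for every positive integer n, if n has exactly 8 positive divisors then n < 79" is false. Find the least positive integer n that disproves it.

We need the least positive integer n for which n has exactly 8 positive divisors but the claim fails.
The first 9 eligible values, up to n = 78, all satisfy the conclusion.
n = 88: τ(88) = 8; 88 ≥ 79.
So n = 88 is the smallest counterexample.

n = 88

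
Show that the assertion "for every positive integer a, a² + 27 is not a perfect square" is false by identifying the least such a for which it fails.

a = 3

We need the least positive integer a for which a² + 27 is a perfect square.
For a = 1, 2 the conclusion holds.
a = 3: 3² + 27 = 36 = 6², a perfect square.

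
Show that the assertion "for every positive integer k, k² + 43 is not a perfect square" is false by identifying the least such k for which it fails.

k = 21

A counterexample is any positive integer k such that k² + 43 is a perfect square; we check each in order.
For k = 1, 2, 3, 4, …, 18, 19, 20 the conclusion holds.
k = 21: 21² + 43 = 484 = 22², a perfect square.
Hence k = 21 is a counterexample.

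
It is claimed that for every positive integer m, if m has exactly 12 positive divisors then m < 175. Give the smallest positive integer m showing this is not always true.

The first 12 eligible values, up to m = 160, all satisfy the conclusion.
m = 198: τ(198) = 12; 198 ≥ 175.

m = 198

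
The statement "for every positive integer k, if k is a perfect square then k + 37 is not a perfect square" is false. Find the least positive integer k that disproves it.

k = 324

A counterexample is any positive integer k such that k is a perfect square but k + 37 is a perfect square; we check each in order.
For k = 1, 4, 9, 16, …, 225, 256, 289 the conclusion holds.
k = 324: 324 = 18² and 324 + 37 = 361 = 19².
So k = 324 is the smallest counterexample.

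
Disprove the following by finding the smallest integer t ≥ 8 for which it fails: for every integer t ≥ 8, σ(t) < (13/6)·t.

We need the least integer t ≥ 8 for which the claim fails.
t = 8: σ(8) = 15; 15 < 52/3.
t = 9: σ(9) = 13; 13 < 39/2.
t = 10: σ(10) = 18; 18 < 65/3.
t = 11: σ(11) = 12; 12 < 143/6.
t = 12: σ(12) = 28; 28 ≥ 26.

t = 12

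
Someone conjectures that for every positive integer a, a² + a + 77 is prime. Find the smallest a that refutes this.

a = 6

a = 1: a² + a + 77 = 79, prime.
a = 2: a² + a + 77 = 83, prime.
a = 3: a² + a + 77 = 89, prime.
a = 4: a² + a + 77 = 97, prime.
a = 5: a² + a + 77 = 107, prime.
a = 6: a² + a + 77 = 119 = 7 × 17, composite.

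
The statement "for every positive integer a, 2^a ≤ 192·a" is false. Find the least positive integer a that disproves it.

a = 12

For a = 1, 2, 3, 4, …, 9, 10, 11 the conclusion holds.
a = 12: 2^a = 4096 and 192·a = 2304, so 4096 > 2304.
So a = 12 is the smallest counterexample.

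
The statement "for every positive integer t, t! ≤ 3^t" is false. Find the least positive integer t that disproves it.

t = 7

Check each positive integer t in order until t! > 3^t.
t = 1: t! = 1 and 3^t = 3, so 1 ≤ 3.
t = 2: t! = 2 and 3^t = 9, so 2 ≤ 9.
t = 3: t! = 6 and 3^t = 27, so 6 ≤ 27.
t = 4: t! = 24 and 3^t = 81, so 24 ≤ 81.
t = 5: t! = 120 and 3^t = 243, so 120 ≤ 243.
t = 6: t! = 720 and 3^t = 729, so 720 ≤ 729.
t = 7: t! = 5040 and 3^t = 2187, so 5040 > 2187.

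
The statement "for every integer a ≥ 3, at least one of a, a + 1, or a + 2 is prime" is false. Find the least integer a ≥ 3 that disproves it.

a = 8

A counterexample is any integer a ≥ 3 such that a, a + 1, a + 2 are all composite; we check each in order.
a = 3: 3 is prime.
a = 4: 5 is prime.
a = 5: 5 is prime.
a = 6: 7 is prime.
a = 7: 7 is prime.
a = 8: 8 = 2 × 4; 9 = 3 × 3; 10 = 2 × 5 — all composite.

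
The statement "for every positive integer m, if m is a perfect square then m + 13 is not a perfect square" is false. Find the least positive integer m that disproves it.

m = 36

We need the least positive integer m for which m is a perfect square but m + 13 is a perfect square.
m = 1: 1 + 13 = 14, not a perfect square.
m = 4: 4 + 13 = 17, not a perfect square.
m = 9: 9 + 13 = 22, not a perfect square.
m = 16: 16 + 13 = 29, not a perfect square.
m = 25: 25 + 13 = 38, not a perfect square.
m = 36: 36 = 6² and 36 + 13 = 49 = 7².
Thus m = 36 disproves the claim, and no smaller m works.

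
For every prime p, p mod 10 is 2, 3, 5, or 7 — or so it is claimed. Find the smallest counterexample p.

p = 11

We need the least prime p for which the claim fails.
The first 4 eligible values, up to p = 7, all satisfy the conclusion.
p = 11: 11 mod 10 = 1 — not in {2, 3, 5, 7}.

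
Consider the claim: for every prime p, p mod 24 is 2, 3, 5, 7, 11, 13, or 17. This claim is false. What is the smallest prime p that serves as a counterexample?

We need the least prime p for which the claim fails.
p = 2: 2 mod 24 = 2.
p = 3: 3 mod 24 = 3.
p = 5: 5 mod 24 = 5.
p = 7: 7 mod 24 = 7.
p = 11: 11 mod 24 = 11.
p = 13: 13 mod 24 = 13.
p = 17: 17 mod 24 = 17.
p = 19: 19 mod 24 = 19 — not in {2, 3, 5, 7, 11, 13, 17}.
So p = 19 is the smallest counterexample.

p = 19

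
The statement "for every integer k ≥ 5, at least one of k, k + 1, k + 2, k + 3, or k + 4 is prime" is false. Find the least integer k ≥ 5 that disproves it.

k = 24

For k = 5, 6, 7, 8, …, 21, 22, 23 the conclusion holds.
k = 24: 24 = 2 × 12; 25 = 5 × 5; 26 = 2 × 13; 27 = 3 × 9; 28 = 2 × 14 — all composite.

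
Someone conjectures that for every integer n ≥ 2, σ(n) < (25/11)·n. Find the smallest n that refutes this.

n = 12

We need the least integer n ≥ 2 for which the claim fails.
For n = 2, 3, 4, 5, 6, 7, 8, 9, 10, 11 the conclusion holds.
n = 12: σ(12) = 28; 28 ≥ 300/11.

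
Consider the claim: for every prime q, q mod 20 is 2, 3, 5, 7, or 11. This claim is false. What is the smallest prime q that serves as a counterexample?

For q = 2, 3, 5, 7, 11 the conclusion holds.
q = 13: 13 mod 20 = 13 — not in {2, 3, 5, 7, 11}.
So q = 13 is the smallest counterexample.

q = 13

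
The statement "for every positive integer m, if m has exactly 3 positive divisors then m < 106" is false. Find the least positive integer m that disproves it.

m = 121

We need the least positive integer m for which m has exactly 3 positive divisors but the claim fails.
The first 4 eligible values, up to m = 49, all satisfy the conclusion.
m = 121: τ(121) = 3; 121 ≥ 106.
So m = 121 is the smallest counterexample.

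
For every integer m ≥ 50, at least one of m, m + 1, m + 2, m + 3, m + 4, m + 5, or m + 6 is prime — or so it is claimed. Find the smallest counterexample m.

m = 90

We need the least integer m ≥ 50 for which m, m + 1, m + 2, m + 3, m + 4, m + 5, m + 6 are all composite.
For m = 50, 51, 52, 53, …, 87, 88, 89 the conclusion holds.
m = 90: 90 = 2 × 45; 91 = 7 × 13; 92 = 2 × 46; 93 = 3 × 31; 94 = 2 × 47; 95 = 5 × 19; 96 = 2 × 48 — all composite.
So m = 90 is the smallest counterexample.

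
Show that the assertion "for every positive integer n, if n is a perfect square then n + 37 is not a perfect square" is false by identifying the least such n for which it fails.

n = 324

Check each positive integer n in order until n is a perfect square but n + 37 is a perfect square.
For n = 1, 4, 9, 16, …, 225, 256, 289 the conclusion holds.
n = 324: 324 = 18² and 324 + 37 = 361 = 19².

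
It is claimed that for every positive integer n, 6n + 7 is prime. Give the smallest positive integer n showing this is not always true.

Check each positive integer n in order until 6n + 7 is not prime.
For n = 1, 2 the conclusion holds.
n = 3: 6n + 7 = 25 = 5 × 5, composite.

n = 3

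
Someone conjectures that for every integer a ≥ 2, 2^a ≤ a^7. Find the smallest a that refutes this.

a = 37

We need the least integer a ≥ 2 for which 2^a > a^7.
For a = 2, 3, 4, 5, …, 34, 35, 36 the conclusion holds.
a = 37: 2^a = 137438953472 and a^7 = 94931877133, so 137438953472 > 94931877133.
Hence a = 37 is a counterexample.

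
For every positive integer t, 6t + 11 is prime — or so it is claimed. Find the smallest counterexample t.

t = 4

We need the least positive integer t for which 6t + 11 is not prime.
t = 1: 6t + 11 = 17, prime.
t = 2: 6t + 11 = 23, prime.
t = 3: 6t + 11 = 29, prime.
t = 4: 6t + 11 = 35 = 5 × 7, composite.
Hence t = 4 is a counterexample.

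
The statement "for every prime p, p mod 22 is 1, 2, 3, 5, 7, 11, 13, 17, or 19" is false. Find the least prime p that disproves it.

p = 31

We need the least prime p for which the claim fails.
For p = 2, 3, 5, 7, 11, 13, 17, 19, 23, 29 the conclusion holds.
p = 31: 31 mod 22 = 9 — not in {1, 2, 3, 5, 7, 11, 13, 17, 19}.
Hence p = 31 is a counterexample.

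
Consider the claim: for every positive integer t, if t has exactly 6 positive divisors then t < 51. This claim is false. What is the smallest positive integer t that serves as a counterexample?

t = 52

Check each positive integer t in order until t has exactly 6 positive divisors but the claim fails.
t = 12: τ(12) = 6; 12 < 51.
t = 18: τ(18) = 6; 18 < 51.
t = 20: τ(20) = 6; 20 < 51.
t = 28: τ(28) = 6; 28 < 51.
t = 32: τ(32) = 6; 32 < 51.
t = 44: τ(44) = 6; 44 < 51.
t = 45: τ(45) = 6; 45 < 51.
t = 50: τ(50) = 6; 50 < 51.
t = 52: τ(52) = 6; 52 ≥ 51.
So t = 52 is the smallest counterexample.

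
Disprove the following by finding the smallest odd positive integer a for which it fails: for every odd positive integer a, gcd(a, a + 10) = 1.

Check each odd positive integer a in order until gcd(a, a + 10) > 1.
a = 1: gcd(1, 11) = 1.
a = 3: gcd(3, 13) = 1.
a = 5: gcd(5, 15) = 5.

a = 5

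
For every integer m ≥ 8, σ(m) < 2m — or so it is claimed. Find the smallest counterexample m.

m = 12

A counterexample is any integer m ≥ 8 such that the claim fails; we check each in order.
m = 8: σ(8) = 15; 15 < 16.
m = 9: σ(9) = 13; 13 < 18.
m = 10: σ(10) = 18; 18 < 20.
m = 11: σ(11) = 12; 12 < 22.
m = 12: σ(12) = 28; 28 ≥ 24.
Thus m = 12 disproves the claim, and no smaller m works.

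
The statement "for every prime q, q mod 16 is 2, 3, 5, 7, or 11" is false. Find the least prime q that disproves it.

q = 13

A counterexample is any prime q such that the claim fails; we check each in order.
q = 2: 2 mod 16 = 2.
q = 3: 3 mod 16 = 3.
q = 5: 5 mod 16 = 5.
q = 7: 7 mod 16 = 7.
q = 11: 11 mod 16 = 11.
q = 13: 13 mod 16 = 13 — not in {2, 3, 5, 7, 11}.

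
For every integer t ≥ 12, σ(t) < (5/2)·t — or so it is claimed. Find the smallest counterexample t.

t = 24

We need the least integer t ≥ 12 for which the claim fails.
For t = 12, 13, 14, 15, …, 21, 22, 23 the conclusion holds.
t = 24: σ(24) = 60; 60 ≥ 60.
So t = 24 is the smallest counterexample.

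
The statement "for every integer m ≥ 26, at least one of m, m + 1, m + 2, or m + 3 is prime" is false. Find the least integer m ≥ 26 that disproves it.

m = 26: 29 is prime.
m = 27: 29 is prime.
m = 28: 29 is prime.
m = 29: 29 is prime.
m = 30: 31 is prime.
m = 31: 31 is prime.
m = 32: 32 = 2 × 16; 33 = 3 × 11; 34 = 2 × 17; 35 = 5 × 7 — all composite.

m = 32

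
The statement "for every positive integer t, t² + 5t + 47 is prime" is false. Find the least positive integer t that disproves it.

For t = 1, 2, 3, 4, …, 35, 36, 37 the conclusion holds.
t = 38: t² + 5t + 47 = 1681 = 41 × 41, composite.
So t = 38 is the smallest counterexample.

t = 38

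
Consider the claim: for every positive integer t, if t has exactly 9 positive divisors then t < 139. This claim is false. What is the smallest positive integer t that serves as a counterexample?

We need the least positive integer t for which t has exactly 9 positive divisors but the claim fails.
t = 36: τ(36) = 9; 36 < 139.
t = 100: τ(100) = 9; 100 < 139.
t = 196: τ(196) = 9; 196 ≥ 139.
Thus t = 196 disproves the claim, and no smaller t works.

t = 196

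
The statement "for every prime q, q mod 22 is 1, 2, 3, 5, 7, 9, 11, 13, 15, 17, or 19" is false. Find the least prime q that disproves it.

q = 43

A counterexample is any prime q such that the claim fails; we check each in order.
The first 13 eligible values, up to q = 41, all satisfy the conclusion.
q = 43: 43 mod 22 = 21 — not in {1, 2, 3, 5, 7, 9, 11, 13, 15, 17, 19}.
Thus q = 43 disproves the claim, and no smaller q works.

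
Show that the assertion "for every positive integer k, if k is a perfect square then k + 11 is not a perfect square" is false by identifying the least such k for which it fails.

The first 4 eligible values, up to k = 16, all satisfy the conclusion.
k = 25: 25 = 5² and 25 + 11 = 36 = 6².

k = 25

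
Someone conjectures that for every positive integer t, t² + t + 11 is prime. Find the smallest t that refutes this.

t = 10

We need the least positive integer t for which t² + t + 11 is not prime.
For t = 1, 2, 3, 4, 5, 6, 7, 8, 9 the conclusion holds.
t = 10: t² + t + 11 = 121 = 11 × 11, composite.
Thus t = 10 disproves the claim, and no smaller t works.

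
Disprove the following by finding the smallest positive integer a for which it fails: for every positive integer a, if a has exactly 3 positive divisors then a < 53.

We need the least positive integer a for which a has exactly 3 positive divisors but the claim fails.
The first 4 eligible values, up to a = 49, all satisfy the conclusion.
a = 121: τ(121) = 3; 121 ≥ 53.

a = 121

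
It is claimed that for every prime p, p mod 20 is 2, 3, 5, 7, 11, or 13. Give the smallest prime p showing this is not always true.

p = 17

We need the least prime p for which the claim fails.
The first 6 eligible values, up to p = 13, all satisfy the conclusion.
p = 17: 17 mod 20 = 17 — not in {2, 3, 5, 7, 11, 13}.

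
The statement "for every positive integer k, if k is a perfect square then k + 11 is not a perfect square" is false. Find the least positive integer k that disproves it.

We need the least positive integer k for which k is a perfect square but k + 11 is a perfect square.
For k = 1, 4, 9, 16 the conclusion holds.
k = 25: 25 = 5² and 25 + 11 = 36 = 6².
Hence k = 25 is a counterexample.

k = 25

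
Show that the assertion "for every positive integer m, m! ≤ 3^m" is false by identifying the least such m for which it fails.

For m = 1, 2, 3, 4, 5, 6 the conclusion holds.
m = 7: m! = 5040 and 3^m = 2187, so 5040 > 2187.
Hence m = 7 is a counterexample.

m = 7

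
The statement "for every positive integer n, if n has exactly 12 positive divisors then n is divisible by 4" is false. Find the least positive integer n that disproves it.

We need the least positive integer n for which n has exactly 12 positive divisors but n is not divisible by 4.
For n = 60, 72, 84 the conclusion holds.
n = 90: τ(90) = 12; 90 mod 4 = 2.
Hence n = 90 is a counterexample.

n = 90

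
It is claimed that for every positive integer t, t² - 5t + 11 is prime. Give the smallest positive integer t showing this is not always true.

We need the least positive integer t for which t² - 5t + 11 is not prime.
t = 1: t² - 5t + 11 = 7, prime.
t = 2: t² - 5t + 11 = 5, prime.
t = 3: t² - 5t + 11 = 5, prime.
t = 4: t² - 5t + 11 = 7, prime.
t = 5: t² - 5t + 11 = 11, prime.
t = 6: t² - 5t + 11 = 17, prime.
t = 7: t² - 5t + 11 = 25 = 5 × 5, composite.
Hence t = 7 is a counterexample.

t = 7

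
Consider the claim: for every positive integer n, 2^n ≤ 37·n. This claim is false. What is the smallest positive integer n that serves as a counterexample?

n = 9

Check each positive integer n in order until 2^n > 37·n.
n = 1: 2^n = 2 and 37·n = 37, so 2 ≤ 37.
n = 2: 2^n = 4 and 37·n = 74, so 4 ≤ 74.
n = 3: 2^n = 8 and 37·n = 111, so 8 ≤ 111.
n = 4: 2^n = 16 and 37·n = 148, so 16 ≤ 148.
n = 5: 2^n = 32 and 37·n = 185, so 32 ≤ 185.
n = 6: 2^n = 64 and 37·n = 222, so 64 ≤ 222.
n = 7: 2^n = 128 and 37·n = 259, so 128 ≤ 259.
n = 8: 2^n = 256 and 37·n = 296, so 256 ≤ 296.
n = 9: 2^n = 512 and 37·n = 333, so 512 > 333.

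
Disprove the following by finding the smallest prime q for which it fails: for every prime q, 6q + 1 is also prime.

A counterexample is any prime q such that 6q + 1 is not prime; we check each in order.
For q = 2, 3, 5, 7, 11, 13, 17 the conclusion holds.
q = 19: 6q + 1 = 115 = 5 × 23, not prime.
Hence q = 19 is a counterexample.

q = 19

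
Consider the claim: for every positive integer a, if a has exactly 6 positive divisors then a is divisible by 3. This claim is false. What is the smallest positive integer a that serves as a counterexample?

For a = 12, 18 the conclusion holds.
a = 20: τ(20) = 6; 20 mod 3 = 2.
Thus a = 20 disproves the claim, and no smaller a works.

a = 20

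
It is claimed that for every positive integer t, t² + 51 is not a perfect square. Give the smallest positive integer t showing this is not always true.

t = 7

t = 1: 1² + 51 = 52, not a perfect square.
t = 2: 2² + 51 = 55, not a perfect square.
t = 3: 3² + 51 = 60, not a perfect square.
t = 4: 4² + 51 = 67, not a perfect square.
t = 5: 5² + 51 = 76, not a perfect square.
t = 6: 6² + 51 = 87, not a perfect square.
t = 7: 7² + 51 = 100 = 10², a perfect square.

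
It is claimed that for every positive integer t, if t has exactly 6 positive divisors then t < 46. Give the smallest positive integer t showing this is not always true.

For t = 12, 18, 20, 28, 32, 44, 45 the conclusion holds.
t = 50: τ(50) = 6; 50 ≥ 46.
Hence t = 50 is a counterexample.

t = 50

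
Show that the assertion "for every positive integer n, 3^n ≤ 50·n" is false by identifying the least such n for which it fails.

n = 6

A counterexample is any positive integer n such that 3^n > 50·n; we check each in order.
For n = 1, 2, 3, 4, 5 the conclusion holds.
n = 6: 3^n = 729 and 50·n = 300, so 729 > 300.
So n = 6 is the smallest counterexample.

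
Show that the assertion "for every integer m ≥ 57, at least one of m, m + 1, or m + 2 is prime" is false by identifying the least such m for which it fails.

Check each integer m ≥ 57 in order until m, m + 1, m + 2 are all composite.
For m = 57, 58, 59, 60, 61 the conclusion holds.
m = 62: 62 = 2 × 31; 63 = 3 × 21; 64 = 2 × 32 — all composite.
Thus m = 62 disproves the claim, and no smaller m works.

m = 62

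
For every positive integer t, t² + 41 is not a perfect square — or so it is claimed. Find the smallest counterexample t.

t = 20

For t = 1, 2, 3, 4, …, 17, 18, 19 the conclusion holds.
t = 20: 20² + 41 = 441 = 21², a perfect square.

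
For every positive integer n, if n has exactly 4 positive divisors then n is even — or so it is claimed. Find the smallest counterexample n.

n = 15

We need the least positive integer n for which n has exactly 4 positive divisors but n is odd.
For n = 6, 8, 10, 14 the conclusion holds.
n = 15: divisors of 15: 1, 3, 5, 15; 15 is odd.
Thus n = 15 disproves the claim, and no smaller n works.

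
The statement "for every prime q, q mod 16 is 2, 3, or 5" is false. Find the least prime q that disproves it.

q = 2: 2 mod 16 = 2.
q = 3: 3 mod 16 = 3.
q = 5: 5 mod 16 = 5.
q = 7: 7 mod 16 = 7 — not in {2, 3, 5}.

q = 7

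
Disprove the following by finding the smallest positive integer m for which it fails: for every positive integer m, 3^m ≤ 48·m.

We need the least positive integer m for which 3^m > 48·m.
For m = 1, 2, 3, 4 the conclusion holds.
m = 5: 3^m = 243 and 48·m = 240, so 243 > 240.
Thus m = 5 disproves the claim, and no smaller m works.

m = 5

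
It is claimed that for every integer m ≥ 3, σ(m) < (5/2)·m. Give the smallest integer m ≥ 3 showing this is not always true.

m = 24

Check each integer m ≥ 3 in order until the claim fails.
For m = 3, 4, 5, 6, …, 21, 22, 23 the conclusion holds.
m = 24: σ(24) = 60; 60 ≥ 60.
Hence m = 24 is a counterexample.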